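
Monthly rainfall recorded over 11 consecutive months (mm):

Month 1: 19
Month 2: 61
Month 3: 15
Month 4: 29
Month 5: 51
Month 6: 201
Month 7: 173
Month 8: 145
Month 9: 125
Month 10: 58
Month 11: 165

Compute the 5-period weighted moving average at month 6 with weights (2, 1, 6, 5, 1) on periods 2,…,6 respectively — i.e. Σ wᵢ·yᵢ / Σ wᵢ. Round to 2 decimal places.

Weighted sum: 2·61 + 1·15 + 6·29 + 5·51 + 1·201 = 122 + 15 + 174 + 255 + 201 = 767
Weight total: 2 + 1 + 6 + 5 + 1 = 15
WMA = 767 / 15 = 51.13

51.13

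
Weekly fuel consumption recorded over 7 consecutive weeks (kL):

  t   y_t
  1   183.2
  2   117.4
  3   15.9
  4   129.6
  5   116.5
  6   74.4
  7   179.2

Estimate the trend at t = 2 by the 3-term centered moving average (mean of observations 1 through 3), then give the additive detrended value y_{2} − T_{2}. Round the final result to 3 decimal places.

Trend T_2 = (183.2 + 117.4 + 15.9) / 3 = 316.5/3 = 105.50000
Detrended value: 117.4 − 105.50000 = 11.900

11.900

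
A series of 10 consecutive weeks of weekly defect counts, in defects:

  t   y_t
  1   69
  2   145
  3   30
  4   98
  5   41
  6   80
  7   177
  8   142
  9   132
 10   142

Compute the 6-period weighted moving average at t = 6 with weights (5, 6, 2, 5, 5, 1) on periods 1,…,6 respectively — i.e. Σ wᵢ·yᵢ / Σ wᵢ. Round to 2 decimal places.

Weighted sum: 5·69 + 6·145 + 2·30 + 5·98 + 5·41 + 1·80 = 345 + 870 + 60 + 490 + 205 + 80 = 2050
Weight total: 5 + 6 + 2 + 5 + 5 + 1 = 24
WMA = 2050 / 24 = 85.42

85.42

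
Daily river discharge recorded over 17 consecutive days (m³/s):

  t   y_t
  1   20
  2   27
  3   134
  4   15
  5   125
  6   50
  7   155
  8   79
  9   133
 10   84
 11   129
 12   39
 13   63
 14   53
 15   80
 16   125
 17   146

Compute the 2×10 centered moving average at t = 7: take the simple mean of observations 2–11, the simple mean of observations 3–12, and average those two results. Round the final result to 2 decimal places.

Sum over 2–11: 27 + 134 + 15 + 125 + 50 + 155 + 79 + 133 + 84 + 129 = 931
Sum over 3–12: 134 + 15 + 125 + 50 + 155 + 79 + 133 + 84 + 129 + 39 = 943
CMA at t=7 = (931 + 943) / (2·10) = 1874 / 20 = 93.70

93.70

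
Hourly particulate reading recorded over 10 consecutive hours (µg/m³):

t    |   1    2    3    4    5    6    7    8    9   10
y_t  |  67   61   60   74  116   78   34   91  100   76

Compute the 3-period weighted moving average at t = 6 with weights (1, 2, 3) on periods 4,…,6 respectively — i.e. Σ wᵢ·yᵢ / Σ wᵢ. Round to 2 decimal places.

Weighted sum: 1·74 + 2·116 + 3·78 = 74 + 232 + 234 = 540
Weight total: 1 + 2 + 3 = 6
WMA = 540 / 6 = 90.00

90.00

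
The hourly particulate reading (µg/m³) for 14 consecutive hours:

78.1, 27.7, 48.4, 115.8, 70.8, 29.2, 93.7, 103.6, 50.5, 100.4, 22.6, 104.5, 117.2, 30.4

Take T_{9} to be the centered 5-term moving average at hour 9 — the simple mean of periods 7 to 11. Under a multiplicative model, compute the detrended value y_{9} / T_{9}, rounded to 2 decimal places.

0.68

Trend T_9 = (93.7 + 103.6 + 50.5 + 100.4 + 22.6) / 5 = 370.8/5 = 74.1600
Ratio to trend: 50.5 / 74.1600 = 0.68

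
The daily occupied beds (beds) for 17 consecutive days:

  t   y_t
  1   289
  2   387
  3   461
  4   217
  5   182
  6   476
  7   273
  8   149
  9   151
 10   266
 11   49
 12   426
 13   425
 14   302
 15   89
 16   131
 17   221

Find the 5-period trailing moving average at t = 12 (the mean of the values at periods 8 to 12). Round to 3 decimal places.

Sum of periods 8–12: 149 + 151 + 266 + 49 + 426 = 1041
Divide by 5: 1041 / 5 = 208.200

208.200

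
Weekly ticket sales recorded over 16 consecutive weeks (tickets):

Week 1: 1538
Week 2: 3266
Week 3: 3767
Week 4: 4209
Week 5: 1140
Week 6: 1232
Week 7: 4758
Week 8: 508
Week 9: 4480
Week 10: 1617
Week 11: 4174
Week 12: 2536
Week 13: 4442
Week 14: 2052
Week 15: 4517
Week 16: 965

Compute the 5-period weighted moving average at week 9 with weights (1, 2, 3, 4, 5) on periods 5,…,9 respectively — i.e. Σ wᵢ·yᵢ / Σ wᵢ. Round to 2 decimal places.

Weighted sum: 1·1140 + 2·1232 + 3·4758 + 4·508 + 5·4480 = 1140 + 2464 + 14274 + 2032 + 22400 = 42310
Weight total: 1 + 2 + 3 + 4 + 5 = 15
WMA = 42310 / 15 = 2820.67

2820.67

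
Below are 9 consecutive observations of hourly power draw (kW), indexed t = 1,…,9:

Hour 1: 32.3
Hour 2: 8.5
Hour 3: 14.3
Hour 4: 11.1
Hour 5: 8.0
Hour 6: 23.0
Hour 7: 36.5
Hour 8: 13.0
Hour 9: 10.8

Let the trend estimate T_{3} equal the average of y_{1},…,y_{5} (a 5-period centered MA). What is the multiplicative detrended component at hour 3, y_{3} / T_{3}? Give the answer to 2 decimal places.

0.96

Trend T_3 = (32.3 + 8.5 + 14.3 + 11.1 + 8.0) / 5 = 74.2/5 = 14.8400
Ratio to trend: 14.3 / 14.8400 = 0.96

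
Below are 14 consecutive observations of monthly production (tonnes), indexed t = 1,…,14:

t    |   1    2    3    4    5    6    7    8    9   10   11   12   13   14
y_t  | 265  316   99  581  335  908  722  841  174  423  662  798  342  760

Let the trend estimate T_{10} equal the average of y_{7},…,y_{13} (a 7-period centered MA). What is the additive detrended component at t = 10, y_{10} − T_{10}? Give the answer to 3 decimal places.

Trend T_10 = (722 + 841 + 174 + 423 + 662 + 798 + 342) / 7 = 3962/7 = 566.00000
Detrended value: 423 − 566.00000 = -143.000

-143.000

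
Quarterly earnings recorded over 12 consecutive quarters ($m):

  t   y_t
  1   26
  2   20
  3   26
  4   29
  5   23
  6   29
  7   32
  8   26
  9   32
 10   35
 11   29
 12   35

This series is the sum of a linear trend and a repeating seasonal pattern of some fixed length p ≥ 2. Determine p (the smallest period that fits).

3

First differences y_{t+1} − y_t: -6, 6, 3, -6, 6, 3, -6, 6, …
The difference pattern repeats every 3 terms and not for any smaller step, so p = 3.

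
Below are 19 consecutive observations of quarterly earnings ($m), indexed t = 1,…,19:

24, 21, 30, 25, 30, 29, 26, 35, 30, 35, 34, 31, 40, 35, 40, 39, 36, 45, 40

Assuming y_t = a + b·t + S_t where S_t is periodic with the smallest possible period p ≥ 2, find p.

5

First differences y_{t+1} − y_t: -3, 9, -5, 5, -1, -3, 9, -5, 5, -1, -3, 9, …
The difference pattern repeats every 5 terms and not for any smaller step, so p = 5.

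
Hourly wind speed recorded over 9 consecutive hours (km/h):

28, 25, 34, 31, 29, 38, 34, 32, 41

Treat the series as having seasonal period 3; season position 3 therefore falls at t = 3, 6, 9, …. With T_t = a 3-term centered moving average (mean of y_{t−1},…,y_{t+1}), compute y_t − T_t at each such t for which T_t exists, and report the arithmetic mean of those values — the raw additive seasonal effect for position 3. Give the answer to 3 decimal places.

4.167

Season position 3 occurs at t = 3, 6 (where T_t is defined).
t=3: T_3 = 30.00000; y_3 − T_3 = 34 − 30.00000 = 4.00000
t=6: T_6 = 33.66667; y_6 − T_6 = 38 − 33.66667 = 4.33333
Mean deviation: (4.00000 + 4.33333) / 2 = 4.167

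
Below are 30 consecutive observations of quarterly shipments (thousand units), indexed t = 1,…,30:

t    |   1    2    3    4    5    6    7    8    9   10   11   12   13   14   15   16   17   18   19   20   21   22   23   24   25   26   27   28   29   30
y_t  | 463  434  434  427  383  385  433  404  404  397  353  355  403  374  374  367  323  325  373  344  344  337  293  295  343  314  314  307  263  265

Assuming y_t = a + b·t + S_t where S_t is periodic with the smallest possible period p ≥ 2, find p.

6

First differences y_{t+1} − y_t: -29, 0, -7, -44, 2, 48, -29, 0, -7, -44, 2, 48, -29, 0, …
The difference pattern repeats every 6 terms and not for any smaller step, so p = 6.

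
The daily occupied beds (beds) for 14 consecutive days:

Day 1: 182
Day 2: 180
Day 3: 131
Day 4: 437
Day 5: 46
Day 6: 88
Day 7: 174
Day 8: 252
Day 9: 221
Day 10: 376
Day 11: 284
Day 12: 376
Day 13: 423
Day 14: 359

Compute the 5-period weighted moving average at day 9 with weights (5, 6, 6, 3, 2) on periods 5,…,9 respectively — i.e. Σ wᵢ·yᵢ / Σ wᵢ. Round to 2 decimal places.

136.36

Weighted sum: 5·46 + 6·88 + 6·174 + 3·252 + 2·221 = 230 + 528 + 1044 + 756 + 442 = 3000
Weight total: 5 + 6 + 6 + 3 + 2 = 22
WMA = 3000 / 22 = 136.36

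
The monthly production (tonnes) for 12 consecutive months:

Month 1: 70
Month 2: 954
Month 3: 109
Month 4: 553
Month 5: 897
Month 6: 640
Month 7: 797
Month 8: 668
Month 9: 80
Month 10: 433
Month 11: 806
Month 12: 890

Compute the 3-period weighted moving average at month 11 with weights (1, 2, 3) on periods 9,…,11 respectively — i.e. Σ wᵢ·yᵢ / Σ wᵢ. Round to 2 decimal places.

Weighted sum: 1·80 + 2·433 + 3·806 = 80 + 866 + 2418 = 3364
Weight total: 1 + 2 + 3 = 6
WMA = 3364 / 6 = 560.67

560.67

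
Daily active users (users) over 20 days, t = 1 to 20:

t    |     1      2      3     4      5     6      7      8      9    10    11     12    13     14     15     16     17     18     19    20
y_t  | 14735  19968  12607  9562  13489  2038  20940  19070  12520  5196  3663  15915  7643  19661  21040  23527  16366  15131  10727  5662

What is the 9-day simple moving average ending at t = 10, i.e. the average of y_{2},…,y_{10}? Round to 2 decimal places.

Sum of periods 2–10: 19968 + 12607 + 9562 + 13489 + 2038 + 20940 + 19070 + 12520 + 5196 = 115390
Divide by 9: 115390 / 9 = 12821.11

12821.11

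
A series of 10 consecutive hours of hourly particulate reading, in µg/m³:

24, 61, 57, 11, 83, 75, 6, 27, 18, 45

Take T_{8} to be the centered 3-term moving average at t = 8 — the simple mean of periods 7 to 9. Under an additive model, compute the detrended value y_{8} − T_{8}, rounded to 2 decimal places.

10.00

Trend T_8 = (6 + 27 + 18) / 3 = 51/3 = 17.0000
Detrended value: 27 − 17.0000 = 10.00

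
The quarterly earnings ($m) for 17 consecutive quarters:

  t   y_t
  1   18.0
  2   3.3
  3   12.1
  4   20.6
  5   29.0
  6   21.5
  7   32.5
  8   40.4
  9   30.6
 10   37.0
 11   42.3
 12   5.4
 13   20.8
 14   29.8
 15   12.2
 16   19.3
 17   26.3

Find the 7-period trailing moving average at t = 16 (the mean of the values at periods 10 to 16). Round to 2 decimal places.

23.83

Sum of periods 10–16: 37.0 + 42.3 + 5.4 + 20.8 + 29.8 + 12.2 + 19.3 = 166.8
Divide by 7: 166.8 / 7 = 23.83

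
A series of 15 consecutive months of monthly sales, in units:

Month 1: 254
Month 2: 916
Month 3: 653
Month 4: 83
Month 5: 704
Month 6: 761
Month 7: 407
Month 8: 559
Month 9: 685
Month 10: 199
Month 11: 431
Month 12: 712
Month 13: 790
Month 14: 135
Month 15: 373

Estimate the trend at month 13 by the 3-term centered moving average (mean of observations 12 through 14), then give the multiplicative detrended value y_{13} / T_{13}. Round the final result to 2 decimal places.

Trend T_13 = (712 + 790 + 135) / 3 = 1637/3 = 545.6667
Ratio to trend: 790 / 545.6667 = 1.45

1.45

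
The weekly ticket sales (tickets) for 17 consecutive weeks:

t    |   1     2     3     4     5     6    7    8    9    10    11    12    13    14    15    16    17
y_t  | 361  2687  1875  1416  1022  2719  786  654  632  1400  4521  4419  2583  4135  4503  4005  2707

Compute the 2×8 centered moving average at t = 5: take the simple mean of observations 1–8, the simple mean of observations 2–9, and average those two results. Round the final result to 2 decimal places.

1456.94

Sum over 1–8: 361 + 2687 + 1875 + 1416 + 1022 + 2719 + 786 + 654 = 11520
Sum over 2–9: 2687 + 1875 + 1416 + 1022 + 2719 + 786 + 654 + 632 = 11791
CMA at t=5 = (11520 + 11791) / (2·8) = 23311 / 16 = 1456.94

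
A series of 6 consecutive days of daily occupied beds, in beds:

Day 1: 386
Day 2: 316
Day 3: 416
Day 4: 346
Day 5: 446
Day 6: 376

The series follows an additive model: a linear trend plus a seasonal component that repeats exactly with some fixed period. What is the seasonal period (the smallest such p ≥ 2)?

2

First differences y_{t+1} − y_t: -70, 100, -70, 100, -70, …
The difference pattern repeats every 2 terms and not for any smaller step, so p = 2.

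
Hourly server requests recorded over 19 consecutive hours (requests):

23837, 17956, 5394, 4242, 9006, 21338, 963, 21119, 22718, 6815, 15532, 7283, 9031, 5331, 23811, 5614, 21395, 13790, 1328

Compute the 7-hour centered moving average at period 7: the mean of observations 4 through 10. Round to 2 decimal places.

12314.43

Sum of periods 4–10: 4242 + 9006 + 21338 + 963 + 21119 + 22718 + 6815 = 86201
Divide by 7: 86201 / 7 = 12314.43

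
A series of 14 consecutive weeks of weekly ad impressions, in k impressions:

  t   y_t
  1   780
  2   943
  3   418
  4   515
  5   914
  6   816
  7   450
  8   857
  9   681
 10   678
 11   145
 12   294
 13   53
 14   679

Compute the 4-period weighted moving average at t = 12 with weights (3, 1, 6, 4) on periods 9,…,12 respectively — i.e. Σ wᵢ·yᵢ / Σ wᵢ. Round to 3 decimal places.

Weighted sum: 3·681 + 1·678 + 6·145 + 4·294 = 2043 + 678 + 870 + 1176 = 4767
Weight total: 3 + 1 + 6 + 4 = 14
WMA = 4767 / 14 = 340.500

340.500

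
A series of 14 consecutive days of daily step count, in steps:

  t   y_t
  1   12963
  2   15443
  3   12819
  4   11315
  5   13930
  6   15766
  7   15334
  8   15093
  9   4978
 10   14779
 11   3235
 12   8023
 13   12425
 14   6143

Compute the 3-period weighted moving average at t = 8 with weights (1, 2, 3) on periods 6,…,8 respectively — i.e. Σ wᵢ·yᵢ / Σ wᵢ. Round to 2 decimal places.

Weighted sum: 1·15766 + 2·15334 + 3·15093 = 15766 + 30668 + 45279 = 91713
Weight total: 1 + 2 + 3 = 6
WMA = 91713 / 6 = 15285.50

15285.50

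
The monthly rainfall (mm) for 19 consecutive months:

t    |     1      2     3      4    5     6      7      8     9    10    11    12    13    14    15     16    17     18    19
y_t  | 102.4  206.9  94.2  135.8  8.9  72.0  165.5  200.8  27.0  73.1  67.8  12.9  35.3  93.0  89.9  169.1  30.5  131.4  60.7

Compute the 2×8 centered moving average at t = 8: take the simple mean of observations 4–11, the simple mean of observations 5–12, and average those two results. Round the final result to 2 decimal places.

Sum over 4–11: 135.8 + 8.9 + 72.0 + 165.5 + 200.8 + 27.0 + 73.1 + 67.8 = 750.9
Sum over 5–12: 8.9 + 72.0 + 165.5 + 200.8 + 27.0 + 73.1 + 67.8 + 12.9 = 628.0
CMA at t=8 = (750.9 + 628.0) / (2·8) = 1378.9 / 16 = 86.18

86.18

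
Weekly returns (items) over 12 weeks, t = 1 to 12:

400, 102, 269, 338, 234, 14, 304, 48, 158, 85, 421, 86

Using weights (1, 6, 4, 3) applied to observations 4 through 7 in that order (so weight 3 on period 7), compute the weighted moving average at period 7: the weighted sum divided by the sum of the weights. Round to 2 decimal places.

Weighted sum: 1·338 + 6·234 + 4·14 + 3·304 = 338 + 1404 + 56 + 912 = 2710
Weight total: 1 + 6 + 4 + 3 = 14
WMA = 2710 / 14 = 193.57

193.57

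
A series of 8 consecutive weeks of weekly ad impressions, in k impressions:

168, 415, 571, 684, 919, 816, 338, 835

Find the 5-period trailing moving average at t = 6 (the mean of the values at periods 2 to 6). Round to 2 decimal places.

Sum of periods 2–6: 415 + 571 + 684 + 919 + 816 = 3405
Divide by 5: 3405 / 5 = 681.00

681.00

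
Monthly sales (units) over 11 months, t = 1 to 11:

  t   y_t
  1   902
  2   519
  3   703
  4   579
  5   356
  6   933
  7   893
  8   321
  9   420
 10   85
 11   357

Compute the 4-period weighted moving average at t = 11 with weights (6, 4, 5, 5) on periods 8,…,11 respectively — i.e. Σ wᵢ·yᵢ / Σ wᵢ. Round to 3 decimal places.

Weighted sum: 6·321 + 4·420 + 5·85 + 5·357 = 1926 + 1680 + 425 + 1785 = 5816
Weight total: 6 + 4 + 5 + 5 = 20
WMA = 5816 / 20 = 290.800

290.800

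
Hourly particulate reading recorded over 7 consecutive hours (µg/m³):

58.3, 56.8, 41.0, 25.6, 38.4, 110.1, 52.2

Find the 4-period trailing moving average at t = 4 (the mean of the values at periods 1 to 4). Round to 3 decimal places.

Sum of periods 1–4: 58.3 + 56.8 + 41.0 + 25.6 = 181.7
Divide by 4: 181.7 / 4 = 45.425

45.425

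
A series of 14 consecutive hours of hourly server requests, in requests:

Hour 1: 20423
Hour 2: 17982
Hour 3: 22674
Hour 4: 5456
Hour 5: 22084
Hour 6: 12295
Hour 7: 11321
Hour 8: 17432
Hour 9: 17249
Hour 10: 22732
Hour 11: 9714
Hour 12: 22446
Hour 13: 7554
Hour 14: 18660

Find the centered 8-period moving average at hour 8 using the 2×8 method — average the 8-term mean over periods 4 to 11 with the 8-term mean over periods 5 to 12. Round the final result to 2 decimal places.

Sum over 4–11: 5456 + 22084 + 12295 + 11321 + 17432 + 17249 + 22732 + 9714 = 118283
Sum over 5–12: 22084 + 12295 + 11321 + 17432 + 17249 + 22732 + 9714 + 22446 = 135273
CMA at t=8 = (118283 + 135273) / (2·8) = 253556 / 16 = 15847.25

15847.25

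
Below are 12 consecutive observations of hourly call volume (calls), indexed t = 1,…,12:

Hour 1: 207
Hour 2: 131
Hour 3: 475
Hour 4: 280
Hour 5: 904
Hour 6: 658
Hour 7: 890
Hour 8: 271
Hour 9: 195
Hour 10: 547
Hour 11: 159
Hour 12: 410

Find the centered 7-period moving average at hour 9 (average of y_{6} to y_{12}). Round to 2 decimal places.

447.14

Sum of periods 6–12: 658 + 890 + 271 + 195 + 547 + 159 + 410 = 3130
Divide by 7: 3130 / 7 = 447.14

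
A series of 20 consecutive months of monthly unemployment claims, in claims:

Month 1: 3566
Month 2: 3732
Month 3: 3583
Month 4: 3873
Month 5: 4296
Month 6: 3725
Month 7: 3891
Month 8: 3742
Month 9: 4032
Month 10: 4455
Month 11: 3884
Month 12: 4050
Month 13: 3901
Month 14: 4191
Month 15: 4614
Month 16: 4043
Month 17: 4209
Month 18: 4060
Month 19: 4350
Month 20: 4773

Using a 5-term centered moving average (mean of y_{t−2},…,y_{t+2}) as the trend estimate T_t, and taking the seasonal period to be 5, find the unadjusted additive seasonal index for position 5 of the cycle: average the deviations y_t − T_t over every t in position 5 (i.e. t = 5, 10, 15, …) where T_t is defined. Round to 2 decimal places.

Season position 5 occurs at t = 5, 10, 15 (where T_t is defined).
t=5: T_5 = 3873.6000; y_5 − T_5 = 4296 − 3873.6000 = 422.4000
t=10: T_10 = 4032.6000; y_10 − T_10 = 4455 − 4032.6000 = 422.4000
t=15: T_15 = 4191.6000; y_15 − T_15 = 4614 − 4191.6000 = 422.4000
Mean deviation: (422.4000 + 422.4000 + 422.4000) / 3 = 422.40

422.40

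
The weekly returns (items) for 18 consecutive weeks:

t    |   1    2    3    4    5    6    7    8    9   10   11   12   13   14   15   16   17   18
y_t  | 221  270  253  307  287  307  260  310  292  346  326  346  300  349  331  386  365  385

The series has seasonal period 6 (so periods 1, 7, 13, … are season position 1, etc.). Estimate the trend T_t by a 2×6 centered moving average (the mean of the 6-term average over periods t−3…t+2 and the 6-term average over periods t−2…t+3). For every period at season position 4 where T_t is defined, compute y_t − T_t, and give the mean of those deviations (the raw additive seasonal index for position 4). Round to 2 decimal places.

Season position 4 occurs at t = 4, 10 (where T_t is defined).
t=4: T_4 = 277.4167; y_4 − T_4 = 307 − 277.4167 = 29.5833
t=10: T_10 = 316.6667; y_10 − T_10 = 346 − 316.6667 = 29.3333
Mean deviation: (29.5833 + 29.3333) / 2 = 29.46

29.46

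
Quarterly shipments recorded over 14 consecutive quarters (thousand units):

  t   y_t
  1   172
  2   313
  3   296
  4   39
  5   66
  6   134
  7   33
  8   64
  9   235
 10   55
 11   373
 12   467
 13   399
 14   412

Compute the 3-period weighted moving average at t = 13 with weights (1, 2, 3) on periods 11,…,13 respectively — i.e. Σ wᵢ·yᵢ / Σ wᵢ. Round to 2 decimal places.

417.33

Weighted sum: 1·373 + 2·467 + 3·399 = 373 + 934 + 1197 = 2504
Weight total: 1 + 2 + 3 = 6
WMA = 2504 / 6 = 417.33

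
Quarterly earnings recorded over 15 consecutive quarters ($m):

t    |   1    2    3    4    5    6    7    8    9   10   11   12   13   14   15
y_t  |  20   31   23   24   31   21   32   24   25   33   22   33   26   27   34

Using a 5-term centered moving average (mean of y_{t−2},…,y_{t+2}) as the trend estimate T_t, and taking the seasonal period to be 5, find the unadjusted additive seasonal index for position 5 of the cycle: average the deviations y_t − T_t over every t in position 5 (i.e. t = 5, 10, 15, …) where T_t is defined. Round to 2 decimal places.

5.20

Season position 5 occurs at t = 5, 10 (where T_t is defined).
t=5: T_5 = 26.2000; y_5 − T_5 = 31 − 26.2000 = 4.8000
t=10: T_10 = 27.4000; y_10 − T_10 = 33 − 27.4000 = 5.6000
Mean deviation: (4.8000 + 5.6000) / 2 = 5.20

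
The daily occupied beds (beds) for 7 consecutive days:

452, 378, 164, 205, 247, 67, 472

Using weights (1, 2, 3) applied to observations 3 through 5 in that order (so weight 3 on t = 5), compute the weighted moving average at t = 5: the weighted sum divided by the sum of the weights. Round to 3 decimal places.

Weighted sum: 1·164 + 2·205 + 3·247 = 164 + 410 + 741 = 1315
Weight total: 1 + 2 + 3 = 6
WMA = 1315 / 6 = 219.167

219.167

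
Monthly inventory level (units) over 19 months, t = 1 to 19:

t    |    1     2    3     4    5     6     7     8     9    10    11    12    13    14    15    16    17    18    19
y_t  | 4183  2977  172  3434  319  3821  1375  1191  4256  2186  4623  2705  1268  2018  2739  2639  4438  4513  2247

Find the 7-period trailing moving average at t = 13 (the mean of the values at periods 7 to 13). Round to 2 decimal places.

Sum of periods 7–13: 1375 + 1191 + 4256 + 2186 + 4623 + 2705 + 1268 = 17604
Divide by 7: 17604 / 7 = 2514.86

2514.86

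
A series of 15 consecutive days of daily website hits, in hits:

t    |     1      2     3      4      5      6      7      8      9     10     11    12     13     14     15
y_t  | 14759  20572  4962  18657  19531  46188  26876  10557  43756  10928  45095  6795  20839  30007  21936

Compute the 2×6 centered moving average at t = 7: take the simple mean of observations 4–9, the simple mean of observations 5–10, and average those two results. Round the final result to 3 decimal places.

Sum over 4–9: 18657 + 19531 + 46188 + 26876 + 10557 + 43756 = 165565
Sum over 5–10: 19531 + 46188 + 26876 + 10557 + 43756 + 10928 = 157836
CMA at t=7 = (165565 + 157836) / (2·6) = 323401 / 12 = 26950.083

26950.083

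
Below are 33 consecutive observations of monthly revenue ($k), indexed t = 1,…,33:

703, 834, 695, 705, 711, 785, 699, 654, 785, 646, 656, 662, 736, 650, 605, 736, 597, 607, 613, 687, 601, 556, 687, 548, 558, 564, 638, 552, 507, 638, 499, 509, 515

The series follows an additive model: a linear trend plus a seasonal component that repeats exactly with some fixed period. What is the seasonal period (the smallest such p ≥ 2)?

7

First differences y_{t+1} − y_t: 131, -139, 10, 6, 74, -86, -45, 131, -139, 10, 6, 74, -86, -45, 131, -139, …
The difference pattern repeats every 7 terms and not for any smaller step, so p = 7.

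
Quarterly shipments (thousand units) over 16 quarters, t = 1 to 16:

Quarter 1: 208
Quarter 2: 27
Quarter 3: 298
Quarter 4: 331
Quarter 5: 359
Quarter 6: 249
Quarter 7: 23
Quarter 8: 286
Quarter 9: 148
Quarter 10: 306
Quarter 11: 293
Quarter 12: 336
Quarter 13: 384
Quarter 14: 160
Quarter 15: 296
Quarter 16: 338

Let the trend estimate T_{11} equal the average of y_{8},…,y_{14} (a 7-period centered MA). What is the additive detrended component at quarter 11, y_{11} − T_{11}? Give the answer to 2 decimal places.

Trend T_11 = (286 + 148 + 306 + 293 + 336 + 384 + 160) / 7 = 1913/7 = 273.2857
Detrended value: 293 − 273.2857 = 19.71

19.71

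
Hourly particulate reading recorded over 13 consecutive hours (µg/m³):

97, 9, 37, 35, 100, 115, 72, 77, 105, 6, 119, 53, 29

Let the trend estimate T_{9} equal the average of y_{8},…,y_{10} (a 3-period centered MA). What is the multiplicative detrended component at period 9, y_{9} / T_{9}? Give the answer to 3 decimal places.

1.676

Trend T_9 = (77 + 105 + 6) / 3 = 188/3 = 62.66667
Ratio to trend: 105 / 62.66667 = 1.676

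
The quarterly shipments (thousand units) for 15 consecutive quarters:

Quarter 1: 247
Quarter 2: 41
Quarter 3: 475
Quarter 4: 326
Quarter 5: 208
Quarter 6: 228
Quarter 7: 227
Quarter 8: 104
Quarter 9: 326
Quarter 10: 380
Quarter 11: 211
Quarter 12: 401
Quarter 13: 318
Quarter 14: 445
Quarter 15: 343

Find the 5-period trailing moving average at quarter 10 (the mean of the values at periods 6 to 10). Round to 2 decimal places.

Sum of periods 6–10: 228 + 227 + 104 + 326 + 380 = 1265
Divide by 5: 1265 / 5 = 253.00

253.00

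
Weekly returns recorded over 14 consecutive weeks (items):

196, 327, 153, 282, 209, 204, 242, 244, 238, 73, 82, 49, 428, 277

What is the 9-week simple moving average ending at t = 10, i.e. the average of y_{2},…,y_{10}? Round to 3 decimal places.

Sum of periods 2–10: 327 + 153 + 282 + 209 + 204 + 242 + 244 + 238 + 73 = 1972
Divide by 9: 1972 / 9 = 219.111

219.111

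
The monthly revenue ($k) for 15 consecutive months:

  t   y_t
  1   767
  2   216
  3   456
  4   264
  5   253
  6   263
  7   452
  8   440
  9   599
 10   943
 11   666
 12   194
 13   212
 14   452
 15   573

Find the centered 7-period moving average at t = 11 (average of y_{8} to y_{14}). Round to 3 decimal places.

Sum of periods 8–14: 440 + 599 + 943 + 666 + 194 + 212 + 452 = 3506
Divide by 7: 3506 / 7 = 500.857

500.857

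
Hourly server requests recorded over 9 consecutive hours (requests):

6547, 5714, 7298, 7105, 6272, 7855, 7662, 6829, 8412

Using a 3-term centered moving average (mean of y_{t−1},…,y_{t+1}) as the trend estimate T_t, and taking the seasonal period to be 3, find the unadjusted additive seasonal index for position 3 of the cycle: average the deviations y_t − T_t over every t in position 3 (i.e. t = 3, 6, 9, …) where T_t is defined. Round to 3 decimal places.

592.167

Season position 3 occurs at t = 3, 6 (where T_t is defined).
t=3: T_3 = 6705.66667; y_3 − T_3 = 7298 − 6705.66667 = 592.33333
t=6: T_6 = 7263.00000; y_6 − T_6 = 7855 − 7263.00000 = 592.00000
Mean deviation: (592.33333 + 592.00000) / 2 = 592.167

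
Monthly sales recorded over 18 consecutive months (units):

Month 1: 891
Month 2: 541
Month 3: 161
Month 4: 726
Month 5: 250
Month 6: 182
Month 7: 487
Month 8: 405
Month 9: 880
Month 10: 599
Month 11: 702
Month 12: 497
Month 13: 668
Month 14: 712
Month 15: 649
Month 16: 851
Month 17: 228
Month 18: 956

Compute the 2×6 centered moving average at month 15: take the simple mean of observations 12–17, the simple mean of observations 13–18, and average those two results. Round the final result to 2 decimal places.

639.08

Sum over 12–17: 497 + 668 + 712 + 649 + 851 + 228 = 3605
Sum over 13–18: 668 + 712 + 649 + 851 + 228 + 956 = 4064
CMA at t=15 = (3605 + 4064) / (2·6) = 7669 / 12 = 639.08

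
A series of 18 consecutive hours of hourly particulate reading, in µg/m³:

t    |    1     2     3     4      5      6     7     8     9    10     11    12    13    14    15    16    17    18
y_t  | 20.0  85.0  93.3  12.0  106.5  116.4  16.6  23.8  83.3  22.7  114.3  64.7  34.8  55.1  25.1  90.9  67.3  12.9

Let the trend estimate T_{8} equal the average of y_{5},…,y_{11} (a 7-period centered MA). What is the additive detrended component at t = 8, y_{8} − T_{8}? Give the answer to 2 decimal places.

-45.29

Trend T_8 = (106.5 + 116.4 + 16.6 + 23.8 + 83.3 + 22.7 + 114.3) / 7 = 483.6/7 = 69.0857
Detrended value: 23.8 − 69.0857 = -45.29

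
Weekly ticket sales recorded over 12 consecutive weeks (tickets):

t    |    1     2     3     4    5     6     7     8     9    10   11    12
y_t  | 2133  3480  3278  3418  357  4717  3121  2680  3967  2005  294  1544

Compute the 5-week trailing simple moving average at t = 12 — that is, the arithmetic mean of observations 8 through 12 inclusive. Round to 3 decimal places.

2098.000

Sum of periods 8–12: 2680 + 3967 + 2005 + 294 + 1544 = 10490
Divide by 5: 10490 / 5 = 2098.000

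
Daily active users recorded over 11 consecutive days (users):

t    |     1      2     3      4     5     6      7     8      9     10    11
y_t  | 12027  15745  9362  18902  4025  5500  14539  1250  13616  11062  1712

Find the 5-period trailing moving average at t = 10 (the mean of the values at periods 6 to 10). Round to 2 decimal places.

Sum of periods 6–10: 5500 + 14539 + 1250 + 13616 + 11062 = 45967
Divide by 5: 45967 / 5 = 9193.40

9193.40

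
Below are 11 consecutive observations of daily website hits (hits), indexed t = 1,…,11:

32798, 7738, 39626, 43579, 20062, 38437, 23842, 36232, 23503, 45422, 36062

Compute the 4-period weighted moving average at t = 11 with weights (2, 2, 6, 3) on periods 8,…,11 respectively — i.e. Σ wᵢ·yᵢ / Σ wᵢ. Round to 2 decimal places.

Weighted sum: 2·36232 + 2·23503 + 6·45422 + 3·36062 = 72464 + 47006 + 272532 + 108186 = 500188
Weight total: 2 + 2 + 6 + 3 = 13
WMA = 500188 / 13 = 38476.00

38476.00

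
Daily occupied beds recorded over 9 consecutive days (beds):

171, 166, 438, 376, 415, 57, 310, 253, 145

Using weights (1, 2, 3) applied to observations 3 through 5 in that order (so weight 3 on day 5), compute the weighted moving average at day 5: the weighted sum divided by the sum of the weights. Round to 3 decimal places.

405.833

Weighted sum: 1·438 + 2·376 + 3·415 = 438 + 752 + 1245 = 2435
Weight total: 1 + 2 + 3 = 6
WMA = 2435 / 6 = 405.833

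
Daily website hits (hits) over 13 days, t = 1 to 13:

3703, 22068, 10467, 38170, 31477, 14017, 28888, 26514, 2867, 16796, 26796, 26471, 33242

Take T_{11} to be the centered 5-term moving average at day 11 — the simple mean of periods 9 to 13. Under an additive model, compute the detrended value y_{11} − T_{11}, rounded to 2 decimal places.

5561.60

Trend T_11 = (2867 + 16796 + 26796 + 26471 + 33242) / 5 = 106172/5 = 21234.4000
Detrended value: 26796 − 21234.4000 = 5561.60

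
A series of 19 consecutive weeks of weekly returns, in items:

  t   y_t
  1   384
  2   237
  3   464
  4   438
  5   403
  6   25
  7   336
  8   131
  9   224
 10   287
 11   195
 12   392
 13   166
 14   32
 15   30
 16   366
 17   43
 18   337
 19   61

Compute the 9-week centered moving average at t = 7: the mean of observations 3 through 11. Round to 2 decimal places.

Sum of periods 3–11: 464 + 438 + 403 + 25 + 336 + 131 + 224 + 287 + 195 = 2503
Divide by 9: 2503 / 9 = 278.11

278.11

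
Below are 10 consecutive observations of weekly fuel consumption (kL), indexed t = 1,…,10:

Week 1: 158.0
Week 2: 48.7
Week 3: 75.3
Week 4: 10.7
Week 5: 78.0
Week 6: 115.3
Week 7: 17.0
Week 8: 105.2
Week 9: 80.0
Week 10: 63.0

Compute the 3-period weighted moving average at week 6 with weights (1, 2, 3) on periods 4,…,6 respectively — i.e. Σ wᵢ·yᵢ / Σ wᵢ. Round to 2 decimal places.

85.43

Weighted sum: 1·10.7 + 2·78.0 + 3·115.3 = 10.7 + 156.0 + 345.9 = 512.6
Weight total: 1 + 2 + 3 = 6
WMA = 512.6 / 6 = 85.43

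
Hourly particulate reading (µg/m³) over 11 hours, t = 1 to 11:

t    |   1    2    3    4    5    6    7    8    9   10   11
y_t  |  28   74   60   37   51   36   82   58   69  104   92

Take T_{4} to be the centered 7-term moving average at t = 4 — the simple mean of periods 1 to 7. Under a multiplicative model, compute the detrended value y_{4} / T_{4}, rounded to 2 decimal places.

0.70

Trend T_4 = (28 + 74 + 60 + 37 + 51 + 36 + 82) / 7 = 368/7 = 52.5714
Ratio to trend: 37 / 52.5714 = 0.70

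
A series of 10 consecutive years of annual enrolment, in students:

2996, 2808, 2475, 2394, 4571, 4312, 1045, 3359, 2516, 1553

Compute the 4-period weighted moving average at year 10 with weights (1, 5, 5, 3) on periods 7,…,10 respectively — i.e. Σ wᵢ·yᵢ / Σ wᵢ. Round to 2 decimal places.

Weighted sum: 1·1045 + 5·3359 + 5·2516 + 3·1553 = 1045 + 16795 + 12580 + 4659 = 35079
Weight total: 1 + 5 + 5 + 3 = 14
WMA = 35079 / 14 = 2505.64

2505.64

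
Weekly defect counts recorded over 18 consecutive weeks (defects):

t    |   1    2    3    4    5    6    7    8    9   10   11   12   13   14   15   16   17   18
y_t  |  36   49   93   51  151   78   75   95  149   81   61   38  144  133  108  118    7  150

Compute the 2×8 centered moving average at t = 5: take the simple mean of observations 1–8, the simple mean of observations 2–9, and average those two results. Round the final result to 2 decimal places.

Sum over 1–8: 36 + 49 + 93 + 51 + 151 + 78 + 75 + 95 = 628
Sum over 2–9: 49 + 93 + 51 + 151 + 78 + 75 + 95 + 149 = 741
CMA at t=5 = (628 + 741) / (2·8) = 1369 / 16 = 85.56

85.56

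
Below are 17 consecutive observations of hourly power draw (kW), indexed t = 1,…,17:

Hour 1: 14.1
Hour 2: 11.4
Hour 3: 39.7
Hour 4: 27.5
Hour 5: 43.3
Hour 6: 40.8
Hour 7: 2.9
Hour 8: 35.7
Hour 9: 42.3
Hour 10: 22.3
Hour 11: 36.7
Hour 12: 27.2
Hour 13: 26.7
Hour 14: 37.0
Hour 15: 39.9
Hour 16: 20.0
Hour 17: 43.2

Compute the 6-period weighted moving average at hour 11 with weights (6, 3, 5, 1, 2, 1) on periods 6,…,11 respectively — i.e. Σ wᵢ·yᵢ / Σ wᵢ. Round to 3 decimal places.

Weighted sum: 6·40.8 + 3·2.9 + 5·35.7 + 1·42.3 + 2·22.3 + 1·36.7 = 244.8 + 8.7 + 178.5 + 42.3 + 44.6 + 36.7 = 555.6
Weight total: 6 + 3 + 5 + 1 + 2 + 1 = 18
WMA = 555.6 / 18 = 30.867

30.867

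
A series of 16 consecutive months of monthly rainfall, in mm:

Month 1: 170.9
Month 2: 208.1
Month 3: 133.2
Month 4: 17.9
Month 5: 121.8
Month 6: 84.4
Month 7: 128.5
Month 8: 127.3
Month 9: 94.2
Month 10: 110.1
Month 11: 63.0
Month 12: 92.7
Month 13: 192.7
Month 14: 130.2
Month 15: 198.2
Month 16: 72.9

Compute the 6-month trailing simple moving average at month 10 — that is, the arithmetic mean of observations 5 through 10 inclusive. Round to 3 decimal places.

Sum of periods 5–10: 121.8 + 84.4 + 128.5 + 127.3 + 94.2 + 110.1 = 666.3
Divide by 6: 666.3 / 6 = 111.050

111.050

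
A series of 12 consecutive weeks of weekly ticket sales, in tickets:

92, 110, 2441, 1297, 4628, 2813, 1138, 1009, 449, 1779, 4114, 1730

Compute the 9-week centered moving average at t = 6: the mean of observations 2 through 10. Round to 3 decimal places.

Sum of periods 2–10: 110 + 2441 + 1297 + 4628 + 2813 + 1138 + 1009 + 449 + 1779 = 15664
Divide by 9: 15664 / 9 = 1740.444

1740.444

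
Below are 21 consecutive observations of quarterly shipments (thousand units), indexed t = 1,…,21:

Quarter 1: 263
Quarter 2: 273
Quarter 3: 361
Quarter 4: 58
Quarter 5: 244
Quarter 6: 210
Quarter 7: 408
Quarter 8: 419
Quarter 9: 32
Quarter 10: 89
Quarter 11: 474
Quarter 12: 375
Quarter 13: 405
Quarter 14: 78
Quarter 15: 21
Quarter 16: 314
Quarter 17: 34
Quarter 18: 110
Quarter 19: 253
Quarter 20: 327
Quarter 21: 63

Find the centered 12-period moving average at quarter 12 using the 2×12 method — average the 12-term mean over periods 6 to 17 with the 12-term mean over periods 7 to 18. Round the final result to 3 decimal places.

Sum over 6–17: 210 + 408 + 419 + 32 + 89 + 474 + 375 + 405 + 78 + 21 + 314 + 34 = 2859
Sum over 7–18: 408 + 419 + 32 + 89 + 474 + 375 + 405 + 78 + 21 + 314 + 34 + 110 = 2759
CMA at t=12 = (2859 + 2759) / (2·12) = 5618 / 24 = 234.083

234.083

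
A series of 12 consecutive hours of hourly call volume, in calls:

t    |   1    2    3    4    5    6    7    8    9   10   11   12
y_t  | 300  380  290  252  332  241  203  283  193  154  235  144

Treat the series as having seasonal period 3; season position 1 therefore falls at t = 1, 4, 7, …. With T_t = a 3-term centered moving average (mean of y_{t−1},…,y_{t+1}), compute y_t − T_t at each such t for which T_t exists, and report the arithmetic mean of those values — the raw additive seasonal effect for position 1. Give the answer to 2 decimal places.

-39.56

Season position 1 occurs at t = 4, 7, 10 (where T_t is defined).
t=4: T_4 = 291.3333; y_4 − T_4 = 252 − 291.3333 = -39.3333
t=7: T_7 = 242.3333; y_7 − T_7 = 203 − 242.3333 = -39.3333
t=10: T_10 = 194.0000; y_10 − T_10 = 154 − 194.0000 = -40.0000
Mean deviation: (-39.3333 + -39.3333 + -40.0000) / 3 = -39.56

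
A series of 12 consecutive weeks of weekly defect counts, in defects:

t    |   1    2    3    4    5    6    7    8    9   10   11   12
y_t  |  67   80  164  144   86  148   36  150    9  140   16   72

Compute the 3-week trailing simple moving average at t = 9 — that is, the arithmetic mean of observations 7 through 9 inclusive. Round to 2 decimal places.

65.00

Sum of periods 7–9: 36 + 150 + 9 = 195
Divide by 3: 195 / 3 = 65.00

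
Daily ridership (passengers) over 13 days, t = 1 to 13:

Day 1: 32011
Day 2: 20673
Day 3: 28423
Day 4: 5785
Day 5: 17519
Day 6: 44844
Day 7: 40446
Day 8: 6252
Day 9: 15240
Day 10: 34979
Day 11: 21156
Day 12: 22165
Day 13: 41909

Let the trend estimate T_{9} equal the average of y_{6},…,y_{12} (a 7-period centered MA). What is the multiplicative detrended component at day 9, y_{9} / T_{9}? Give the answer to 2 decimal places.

Trend T_9 = (44844 + 40446 + 6252 + 15240 + 34979 + 21156 + 22165) / 7 = 185082/7 = 26440.2857
Ratio to trend: 15240 / 26440.2857 = 0.58

0.58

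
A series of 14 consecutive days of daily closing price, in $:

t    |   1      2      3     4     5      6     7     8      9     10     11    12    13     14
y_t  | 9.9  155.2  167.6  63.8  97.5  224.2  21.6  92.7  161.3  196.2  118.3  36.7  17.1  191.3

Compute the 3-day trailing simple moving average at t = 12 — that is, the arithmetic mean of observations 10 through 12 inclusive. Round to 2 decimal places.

Sum of periods 10–12: 196.2 + 118.3 + 36.7 = 351.2
Divide by 3: 351.2 / 3 = 117.07

117.07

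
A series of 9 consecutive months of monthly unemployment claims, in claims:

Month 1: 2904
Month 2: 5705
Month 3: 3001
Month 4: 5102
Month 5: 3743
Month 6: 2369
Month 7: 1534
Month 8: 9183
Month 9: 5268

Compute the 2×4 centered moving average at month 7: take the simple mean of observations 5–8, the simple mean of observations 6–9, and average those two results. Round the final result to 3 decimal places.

4397.875

Sum over 5–8: 3743 + 2369 + 1534 + 9183 = 16829
Sum over 6–9: 2369 + 1534 + 9183 + 5268 = 18354
CMA at t=7 = (16829 + 18354) / (2·4) = 35183 / 8 = 4397.875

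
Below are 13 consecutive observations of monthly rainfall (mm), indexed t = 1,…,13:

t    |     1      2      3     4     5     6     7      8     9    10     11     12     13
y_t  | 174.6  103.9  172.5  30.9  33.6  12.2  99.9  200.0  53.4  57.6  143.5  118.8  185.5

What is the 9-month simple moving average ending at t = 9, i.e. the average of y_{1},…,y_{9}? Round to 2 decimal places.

Sum of periods 1–9: 174.6 + 103.9 + 172.5 + 30.9 + 33.6 + 12.2 + 99.9 + 200.0 + 53.4 = 881.0
Divide by 9: 881.0 / 9 = 97.89

97.89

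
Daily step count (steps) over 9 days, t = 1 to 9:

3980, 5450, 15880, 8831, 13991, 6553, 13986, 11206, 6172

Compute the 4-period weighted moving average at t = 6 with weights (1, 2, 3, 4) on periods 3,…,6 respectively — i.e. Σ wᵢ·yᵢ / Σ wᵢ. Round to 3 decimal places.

10172.700

Weighted sum: 1·15880 + 2·8831 + 3·13991 + 4·6553 = 15880 + 17662 + 41973 + 26212 = 101727
Weight total: 1 + 2 + 3 + 4 = 10
WMA = 101727 / 10 = 10172.700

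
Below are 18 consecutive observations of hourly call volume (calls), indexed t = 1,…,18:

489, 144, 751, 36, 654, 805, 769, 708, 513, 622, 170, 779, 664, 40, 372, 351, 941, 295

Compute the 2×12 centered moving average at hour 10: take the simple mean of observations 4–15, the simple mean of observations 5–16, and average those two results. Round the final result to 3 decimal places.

524.125

Sum over 4–15: 36 + 654 + 805 + 769 + 708 + 513 + 622 + 170 + 779 + 664 + 40 + 372 = 6132
Sum over 5–16: 654 + 805 + 769 + 708 + 513 + 622 + 170 + 779 + 664 + 40 + 372 + 351 = 6447
CMA at t=10 = (6132 + 6447) / (2·12) = 12579 / 24 = 524.125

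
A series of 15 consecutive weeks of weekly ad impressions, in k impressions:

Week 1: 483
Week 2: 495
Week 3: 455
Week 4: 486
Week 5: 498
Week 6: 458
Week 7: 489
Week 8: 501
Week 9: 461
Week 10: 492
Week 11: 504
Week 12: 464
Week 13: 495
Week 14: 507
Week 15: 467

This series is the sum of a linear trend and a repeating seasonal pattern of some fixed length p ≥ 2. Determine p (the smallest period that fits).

First differences y_{t+1} − y_t: 12, -40, 31, 12, -40, 31, 12, -40, …
The difference pattern repeats every 3 terms and not for any smaller step, so p = 3.

3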